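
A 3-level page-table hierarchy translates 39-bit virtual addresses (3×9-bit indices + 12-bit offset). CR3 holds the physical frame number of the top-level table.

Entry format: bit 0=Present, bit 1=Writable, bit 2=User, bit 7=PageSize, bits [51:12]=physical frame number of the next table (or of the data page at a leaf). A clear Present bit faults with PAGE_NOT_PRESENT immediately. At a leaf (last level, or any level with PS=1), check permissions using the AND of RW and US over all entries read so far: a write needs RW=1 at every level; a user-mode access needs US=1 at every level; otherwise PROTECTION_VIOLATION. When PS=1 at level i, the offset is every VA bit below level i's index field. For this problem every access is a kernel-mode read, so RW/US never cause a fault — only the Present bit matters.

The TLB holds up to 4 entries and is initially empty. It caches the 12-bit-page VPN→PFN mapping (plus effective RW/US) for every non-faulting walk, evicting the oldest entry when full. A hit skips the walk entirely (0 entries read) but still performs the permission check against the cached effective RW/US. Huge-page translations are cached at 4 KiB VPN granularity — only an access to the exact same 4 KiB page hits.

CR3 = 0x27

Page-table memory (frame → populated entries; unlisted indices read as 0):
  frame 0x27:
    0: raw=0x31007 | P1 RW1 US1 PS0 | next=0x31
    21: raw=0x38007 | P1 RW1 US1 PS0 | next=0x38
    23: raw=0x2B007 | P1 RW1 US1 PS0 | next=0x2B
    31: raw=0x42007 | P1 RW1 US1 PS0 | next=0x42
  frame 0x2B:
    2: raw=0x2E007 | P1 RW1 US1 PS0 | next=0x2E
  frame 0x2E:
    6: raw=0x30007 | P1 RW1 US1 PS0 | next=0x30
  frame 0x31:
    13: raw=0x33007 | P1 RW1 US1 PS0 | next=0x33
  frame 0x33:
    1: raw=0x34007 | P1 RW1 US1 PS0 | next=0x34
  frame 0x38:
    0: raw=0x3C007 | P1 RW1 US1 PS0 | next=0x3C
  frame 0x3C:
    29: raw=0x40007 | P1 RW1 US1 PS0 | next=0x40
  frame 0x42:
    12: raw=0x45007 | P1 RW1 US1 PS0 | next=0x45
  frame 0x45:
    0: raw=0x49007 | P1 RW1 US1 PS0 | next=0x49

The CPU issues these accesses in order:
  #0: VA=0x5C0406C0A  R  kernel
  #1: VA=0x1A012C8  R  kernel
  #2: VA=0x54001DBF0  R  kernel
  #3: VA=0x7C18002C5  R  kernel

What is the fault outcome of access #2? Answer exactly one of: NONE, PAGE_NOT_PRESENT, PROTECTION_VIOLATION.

Trace:
#0 VA=0x5C0406C0A (r,kernel):
  lvl0: tbl 0x27, slot 23 ⇒ 0x2B007 (P1/RW1/US1/PS0)
  lvl1: tbl 0x2B, slot 2 ⇒ 0x2E007 (P1/RW1/US1/PS0)
  lvl2: tbl 0x2E, slot 6 ⇒ 0x30007 (P1/RW1/US1/PS0)
  ✓ 0x30C0A  — 3 lookups
#1 VA=0x1A012C8 (r,kernel):
  lvl0: tbl 0x27, slot 0 ⇒ 0x31007 (P1/RW1/US1/PS0)
  lvl1: tbl 0x31, slot 13 ⇒ 0x33007 (P1/RW1/US1/PS0)
  lvl2: tbl 0x33, slot 1 ⇒ 0x34007 (P1/RW1/US1/PS0)
  ✓ 0x342C8  — 3 lookups
#2 VA=0x54001DBF0 (r,kernel):
  lvl0: tbl 0x27, slot 21 ⇒ 0x38007 (P1/RW1/US1/PS0)
  lvl1: tbl 0x38, slot 0 ⇒ 0x3C007 (P1/RW1/US1/PS0)
  lvl2: tbl 0x3C, slot 29 ⇒ 0x40007 (P1/RW1/US1/PS0)
  ✓ 0x40BF0  — 3 lookups
#3 VA=0x7C18002C5 (r,kernel):
  lvl0: tbl 0x27, slot 31 ⇒ 0x42007 (P1/RW1/US1/PS0)
  lvl1: tbl 0x42, slot 12 ⇒ 0x45007 (P1/RW1/US1/PS0)
  lvl2: tbl 0x45, slot 0 ⇒ 0x49007 (P1/RW1/US1/PS0)
  ✓ 0x492C5  — 3 lookups

Access #2 fault: NONE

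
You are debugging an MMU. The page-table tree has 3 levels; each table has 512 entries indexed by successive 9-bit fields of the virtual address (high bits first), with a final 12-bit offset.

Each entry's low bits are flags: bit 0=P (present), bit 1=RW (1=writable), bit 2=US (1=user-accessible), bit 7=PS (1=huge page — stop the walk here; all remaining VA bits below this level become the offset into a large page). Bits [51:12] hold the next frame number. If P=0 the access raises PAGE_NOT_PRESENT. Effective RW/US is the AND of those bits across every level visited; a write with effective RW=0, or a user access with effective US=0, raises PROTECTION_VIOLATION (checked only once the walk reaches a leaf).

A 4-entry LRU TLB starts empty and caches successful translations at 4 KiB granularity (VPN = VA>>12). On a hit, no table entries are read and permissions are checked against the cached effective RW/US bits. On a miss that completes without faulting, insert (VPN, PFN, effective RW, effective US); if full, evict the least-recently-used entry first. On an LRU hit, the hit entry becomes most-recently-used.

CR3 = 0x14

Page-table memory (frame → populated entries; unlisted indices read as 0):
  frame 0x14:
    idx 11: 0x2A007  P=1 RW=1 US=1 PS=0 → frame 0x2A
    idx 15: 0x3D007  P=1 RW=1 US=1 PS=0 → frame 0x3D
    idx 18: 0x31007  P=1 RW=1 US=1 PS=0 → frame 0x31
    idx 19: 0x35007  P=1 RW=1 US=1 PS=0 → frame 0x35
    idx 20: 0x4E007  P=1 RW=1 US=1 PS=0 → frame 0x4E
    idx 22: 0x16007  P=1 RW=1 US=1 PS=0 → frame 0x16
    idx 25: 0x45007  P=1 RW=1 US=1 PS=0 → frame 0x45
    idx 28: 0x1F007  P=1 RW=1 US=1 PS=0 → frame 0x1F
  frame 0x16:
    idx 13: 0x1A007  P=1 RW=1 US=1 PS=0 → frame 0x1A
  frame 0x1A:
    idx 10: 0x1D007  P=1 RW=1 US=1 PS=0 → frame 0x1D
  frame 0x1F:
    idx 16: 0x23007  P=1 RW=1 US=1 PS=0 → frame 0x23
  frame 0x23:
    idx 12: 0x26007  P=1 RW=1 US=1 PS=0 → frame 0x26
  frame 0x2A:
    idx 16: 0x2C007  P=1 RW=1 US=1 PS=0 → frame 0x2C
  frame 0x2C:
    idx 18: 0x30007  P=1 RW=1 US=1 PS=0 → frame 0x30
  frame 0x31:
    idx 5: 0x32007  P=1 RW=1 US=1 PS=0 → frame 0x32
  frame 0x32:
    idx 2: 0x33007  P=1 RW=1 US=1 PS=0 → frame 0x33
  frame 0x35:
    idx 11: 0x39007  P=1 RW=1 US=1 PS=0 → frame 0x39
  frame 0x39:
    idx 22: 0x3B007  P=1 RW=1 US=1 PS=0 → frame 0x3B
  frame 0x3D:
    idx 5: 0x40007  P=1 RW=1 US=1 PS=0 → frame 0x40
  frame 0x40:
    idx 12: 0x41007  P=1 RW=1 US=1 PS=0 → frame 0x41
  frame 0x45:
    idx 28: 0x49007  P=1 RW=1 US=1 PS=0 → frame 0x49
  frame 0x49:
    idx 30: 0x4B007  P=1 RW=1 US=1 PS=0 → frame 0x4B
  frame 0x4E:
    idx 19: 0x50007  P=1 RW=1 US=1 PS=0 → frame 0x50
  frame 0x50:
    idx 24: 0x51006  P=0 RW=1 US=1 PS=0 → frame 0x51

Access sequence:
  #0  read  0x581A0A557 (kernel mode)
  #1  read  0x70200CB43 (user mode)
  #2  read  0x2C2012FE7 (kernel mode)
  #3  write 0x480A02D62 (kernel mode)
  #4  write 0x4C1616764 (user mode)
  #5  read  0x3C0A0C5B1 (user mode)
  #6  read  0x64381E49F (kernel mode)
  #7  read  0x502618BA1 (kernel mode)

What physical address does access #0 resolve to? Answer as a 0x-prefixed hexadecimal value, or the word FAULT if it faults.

Walk each access:
#0 VA=0x581A0A557 (r,kernel):
  lvl0: tbl 0x14, slot 22 ⇒ 0x16007 (P1/RW1/US1/PS0)
  lvl1: tbl 0x16, slot 13 ⇒ 0x1A007 (P1/RW1/US1/PS0)
  lvl2: tbl 0x1A, slot 10 ⇒ 0x1D007 (P1/RW1/US1/PS0)
  ✓ 0x1D557  — 3 lookups
#1 VA=0x70200CB43 (r,user):
  lvl0: tbl 0x14, slot 28 ⇒ 0x1F007 (P1/RW1/US1/PS0)
  lvl1: tbl 0x1F, slot 16 ⇒ 0x23007 (P1/RW1/US1/PS0)
  lvl2: tbl 0x23, slot 12 ⇒ 0x26007 (P1/RW1/US1/PS0)
  ✓ 0x26B43  — 3 lookups
#2 VA=0x2C2012FE7 (r,kernel):
  lvl0: tbl 0x14, slot 11 ⇒ 0x2A007 (P1/RW1/US1/PS0)
  lvl1: tbl 0x2A, slot 16 ⇒ 0x2C007 (P1/RW1/US1/PS0)
  lvl2: tbl 0x2C, slot 18 ⇒ 0x30007 (P1/RW1/US1/PS0)
  ✓ 0x30FE7  — 3 lookups
#3 VA=0x480A02D62 (w,kernel):
  lvl0: tbl 0x14, slot 18 ⇒ 0x31007 (P1/RW1/US1/PS0)
  lvl1: tbl 0x31, slot 5 ⇒ 0x32007 (P1/RW1/US1/PS0)
  lvl2: tbl 0x32, slot 2 ⇒ 0x33007 (P1/RW1/US1/PS0)
  ✓ 0x33D62  — 3 lookups
#4 VA=0x4C1616764 (w,user):
  lvl0: tbl 0x14, slot 19 ⇒ 0x35007 (P1/RW1/US1/PS0)
  lvl1: tbl 0x35, slot 11 ⇒ 0x39007 (P1/RW1/US1/PS0)
  lvl2: tbl 0x39, slot 22 ⇒ 0x3B007 (P1/RW1/US1/PS0)
  ✓ 0x3B764  — 3 lookups
#5 VA=0x3C0A0C5B1 (r,user):
  lvl0: tbl 0x14, slot 15 ⇒ 0x3D007 (P1/RW1/US1/PS0)
  lvl1: tbl 0x3D, slot 5 ⇒ 0x40007 (P1/RW1/US1/PS0)
  lvl2: tbl 0x40, slot 12 ⇒ 0x41007 (P1/RW1/US1/PS0)
  ✓ 0x415B1  — 3 lookups
#6 VA=0x64381E49F (r,kernel):
  lvl0: tbl 0x14, slot 25 ⇒ 0x45007 (P1/RW1/US1/PS0)
  lvl1: tbl 0x45, slot 28 ⇒ 0x49007 (P1/RW1/US1/PS0)
  lvl2: tbl 0x49, slot 30 ⇒ 0x4B007 (P1/RW1/US1/PS0)
  ✓ 0x4B49F  — 3 lookups
#7 VA=0x502618BA1 (r,kernel):
  lvl0: tbl 0x14, slot 20 ⇒ 0x4E007 (P1/RW1/US1/PS0)
  lvl1: tbl 0x4E, slot 19 ⇒ 0x50007 (P1/RW1/US1/PS0)
  lvl2: tbl 0x50, slot 24 ⇒ 0x51006 (P0/RW1/US1/PS0)
  → PAGE_NOT_PRESENT  (3 entries read)

Access #0 PA: 0x1D557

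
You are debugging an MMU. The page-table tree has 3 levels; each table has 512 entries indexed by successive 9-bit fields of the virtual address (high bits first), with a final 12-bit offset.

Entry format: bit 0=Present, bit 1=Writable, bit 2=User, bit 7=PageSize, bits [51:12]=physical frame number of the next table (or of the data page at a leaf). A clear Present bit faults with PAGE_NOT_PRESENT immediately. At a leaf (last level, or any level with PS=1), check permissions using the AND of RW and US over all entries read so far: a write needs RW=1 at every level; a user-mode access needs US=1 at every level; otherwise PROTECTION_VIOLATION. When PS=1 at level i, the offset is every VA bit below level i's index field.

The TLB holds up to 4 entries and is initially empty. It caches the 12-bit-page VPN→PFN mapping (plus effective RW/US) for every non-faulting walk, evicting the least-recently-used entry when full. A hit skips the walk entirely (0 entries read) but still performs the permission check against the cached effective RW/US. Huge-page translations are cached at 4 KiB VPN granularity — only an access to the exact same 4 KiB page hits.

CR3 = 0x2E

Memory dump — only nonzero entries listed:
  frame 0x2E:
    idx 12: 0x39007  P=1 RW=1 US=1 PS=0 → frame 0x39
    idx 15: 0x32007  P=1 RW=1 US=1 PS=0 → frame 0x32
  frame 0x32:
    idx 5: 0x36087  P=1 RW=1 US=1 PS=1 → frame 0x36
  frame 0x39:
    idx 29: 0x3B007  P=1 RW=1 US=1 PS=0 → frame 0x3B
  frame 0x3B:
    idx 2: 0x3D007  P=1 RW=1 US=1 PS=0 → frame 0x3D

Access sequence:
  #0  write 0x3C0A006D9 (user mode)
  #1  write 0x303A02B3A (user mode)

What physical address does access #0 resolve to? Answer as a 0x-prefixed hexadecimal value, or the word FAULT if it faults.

Walk each access:
#0 VA=0x3C0A006D9 (w,user):
  [0] read 0x2E idx=15: raw=0x32007 flags P=1 W=1 U=1 S=0
  [1] read 0x32 idx=5: raw=0x36087 flags P=1 W=1 U=1 S=1
  ✓ 0x366D9 (huge @L1)  — 2 lookups
#1 VA=0x303A02B3A (w,user):
  [0] read 0x2E idx=12: raw=0x39007 flags P=1 W=1 U=1 S=0
  [1] read 0x39 idx=29: raw=0x3B007 flags P=1 W=1 U=1 S=0
  [2] read 0x3B idx=2: raw=0x3D007 flags P=1 W=1 U=1 S=0
  ✓ 0x3DB3A  — 3 lookups

Access #0 PA: 0x366D9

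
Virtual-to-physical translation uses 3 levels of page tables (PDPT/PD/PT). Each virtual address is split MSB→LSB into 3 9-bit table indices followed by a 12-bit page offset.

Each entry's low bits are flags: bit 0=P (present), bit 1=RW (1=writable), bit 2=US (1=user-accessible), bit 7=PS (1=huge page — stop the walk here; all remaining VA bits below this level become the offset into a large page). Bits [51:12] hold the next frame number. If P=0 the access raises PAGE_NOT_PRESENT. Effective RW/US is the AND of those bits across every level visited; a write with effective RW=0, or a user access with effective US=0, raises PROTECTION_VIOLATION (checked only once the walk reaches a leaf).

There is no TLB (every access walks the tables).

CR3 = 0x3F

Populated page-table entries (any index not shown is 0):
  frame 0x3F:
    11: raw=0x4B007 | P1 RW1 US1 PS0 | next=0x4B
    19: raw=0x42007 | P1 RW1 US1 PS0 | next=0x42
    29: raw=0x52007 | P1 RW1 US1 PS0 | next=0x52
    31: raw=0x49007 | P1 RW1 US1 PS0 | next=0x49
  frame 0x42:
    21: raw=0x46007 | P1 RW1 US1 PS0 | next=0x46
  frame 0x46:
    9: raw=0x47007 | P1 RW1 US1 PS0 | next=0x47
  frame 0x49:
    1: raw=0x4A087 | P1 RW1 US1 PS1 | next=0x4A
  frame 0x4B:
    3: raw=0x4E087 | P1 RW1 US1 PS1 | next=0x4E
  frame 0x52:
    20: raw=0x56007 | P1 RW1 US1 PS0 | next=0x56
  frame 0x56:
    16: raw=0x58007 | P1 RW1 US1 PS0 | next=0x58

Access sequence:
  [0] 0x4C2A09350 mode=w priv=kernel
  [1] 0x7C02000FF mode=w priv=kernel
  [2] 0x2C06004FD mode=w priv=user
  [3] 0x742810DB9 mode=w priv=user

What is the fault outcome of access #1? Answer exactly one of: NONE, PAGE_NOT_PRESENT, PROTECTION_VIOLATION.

Per-access translation:
#0 VA=0x4C2A09350 (w,kernel):
  L0 @0x3F[19] → 0x42007  P=1,RW=1,US=1,PS=0
  L1 @0x42[21] → 0x46007  P=1,RW=1,US=1,PS=0
  L2 @0x46[9] → 0x47007  P=1,RW=1,US=1,PS=0
  ✓ 0x47350  — 3 lookups
#1 VA=0x7C02000FF (w,kernel):
  L0 @0x3F[31] → 0x49007  P=1,RW=1,US=1,PS=0
  L1 @0x49[1] → 0x4A087  P=1,RW=1,US=1,PS=1
  ✓ 0x4A0FF (huge @L1)  — 2 lookups
#2 VA=0x2C06004FD (w,user):
  L0 @0x3F[11] → 0x4B007  P=1,RW=1,US=1,PS=0
  L1 @0x4B[3] → 0x4E087  P=1,RW=1,US=1,PS=1
  ✓ 0x4E4FD (huge @L1)  — 2 lookups
#3 VA=0x742810DB9 (w,user):
  L0 @0x3F[29] → 0x52007  P=1,RW=1,US=1,PS=0
  L1 @0x52[20] → 0x56007  P=1,RW=1,US=1,PS=0
  L2 @0x56[16] → 0x58007  P=1,RW=1,US=1,PS=0
  ✓ 0x58DB9  — 3 lookups

Access #1 fault: NONE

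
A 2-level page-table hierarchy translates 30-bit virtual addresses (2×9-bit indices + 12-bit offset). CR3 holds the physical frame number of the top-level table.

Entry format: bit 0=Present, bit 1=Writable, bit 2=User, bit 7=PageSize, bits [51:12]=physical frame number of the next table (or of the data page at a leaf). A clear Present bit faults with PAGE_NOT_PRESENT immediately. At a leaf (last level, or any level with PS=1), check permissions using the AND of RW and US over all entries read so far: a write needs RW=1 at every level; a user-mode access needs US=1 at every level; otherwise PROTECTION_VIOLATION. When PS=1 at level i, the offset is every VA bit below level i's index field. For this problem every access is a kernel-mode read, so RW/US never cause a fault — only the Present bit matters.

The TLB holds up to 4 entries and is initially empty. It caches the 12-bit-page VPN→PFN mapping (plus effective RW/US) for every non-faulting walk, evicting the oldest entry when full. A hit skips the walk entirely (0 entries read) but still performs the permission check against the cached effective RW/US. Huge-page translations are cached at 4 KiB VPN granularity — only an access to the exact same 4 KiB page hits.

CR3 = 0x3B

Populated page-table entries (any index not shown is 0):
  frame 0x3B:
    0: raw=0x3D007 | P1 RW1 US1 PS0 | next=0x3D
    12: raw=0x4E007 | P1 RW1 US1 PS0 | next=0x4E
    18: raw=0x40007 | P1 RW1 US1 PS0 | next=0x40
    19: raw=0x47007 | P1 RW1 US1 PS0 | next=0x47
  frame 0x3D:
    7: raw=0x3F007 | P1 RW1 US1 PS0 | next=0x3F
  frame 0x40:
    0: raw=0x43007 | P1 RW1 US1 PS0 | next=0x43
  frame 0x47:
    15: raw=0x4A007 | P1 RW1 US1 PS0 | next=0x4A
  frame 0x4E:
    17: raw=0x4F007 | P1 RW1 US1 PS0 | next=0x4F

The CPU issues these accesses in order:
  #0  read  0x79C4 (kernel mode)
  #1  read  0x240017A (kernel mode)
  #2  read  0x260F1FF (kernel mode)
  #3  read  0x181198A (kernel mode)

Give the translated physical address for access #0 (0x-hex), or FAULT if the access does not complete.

Per-access translation:
#0 VA=0x79C4 (r,kernel):
  L0 @0x3B[0] → 0x3D007  P=1,RW=1,US=1,PS=0
  L1 @0x3D[7] → 0x3F007  P=1,RW=1,US=1,PS=0
  ✓ 0x3F9C4  — 2 lookups
#1 VA=0x240017A (r,kernel):
  L0 @0x3B[18] → 0x40007  P=1,RW=1,US=1,PS=0
  L1 @0x40[0] → 0x43007  P=1,RW=1,US=1,PS=0
  ✓ 0x4317A  — 2 lookups
#2 VA=0x260F1FF (r,kernel):
  L0 @0x3B[19] → 0x47007  P=1,RW=1,US=1,PS=0
  L1 @0x47[15] → 0x4A007  P=1,RW=1,US=1,PS=0
  ✓ 0x4A1FF  — 2 lookups
#3 VA=0x181198A (r,kernel):
  L0 @0x3B[12] → 0x4E007  P=1,RW=1,US=1,PS=0
  L1 @0x4E[17] → 0x4F007  P=1,RW=1,US=1,PS=0
  ✓ 0x4F98A  — 2 lookups

Access #0 PA: 0x3F9C4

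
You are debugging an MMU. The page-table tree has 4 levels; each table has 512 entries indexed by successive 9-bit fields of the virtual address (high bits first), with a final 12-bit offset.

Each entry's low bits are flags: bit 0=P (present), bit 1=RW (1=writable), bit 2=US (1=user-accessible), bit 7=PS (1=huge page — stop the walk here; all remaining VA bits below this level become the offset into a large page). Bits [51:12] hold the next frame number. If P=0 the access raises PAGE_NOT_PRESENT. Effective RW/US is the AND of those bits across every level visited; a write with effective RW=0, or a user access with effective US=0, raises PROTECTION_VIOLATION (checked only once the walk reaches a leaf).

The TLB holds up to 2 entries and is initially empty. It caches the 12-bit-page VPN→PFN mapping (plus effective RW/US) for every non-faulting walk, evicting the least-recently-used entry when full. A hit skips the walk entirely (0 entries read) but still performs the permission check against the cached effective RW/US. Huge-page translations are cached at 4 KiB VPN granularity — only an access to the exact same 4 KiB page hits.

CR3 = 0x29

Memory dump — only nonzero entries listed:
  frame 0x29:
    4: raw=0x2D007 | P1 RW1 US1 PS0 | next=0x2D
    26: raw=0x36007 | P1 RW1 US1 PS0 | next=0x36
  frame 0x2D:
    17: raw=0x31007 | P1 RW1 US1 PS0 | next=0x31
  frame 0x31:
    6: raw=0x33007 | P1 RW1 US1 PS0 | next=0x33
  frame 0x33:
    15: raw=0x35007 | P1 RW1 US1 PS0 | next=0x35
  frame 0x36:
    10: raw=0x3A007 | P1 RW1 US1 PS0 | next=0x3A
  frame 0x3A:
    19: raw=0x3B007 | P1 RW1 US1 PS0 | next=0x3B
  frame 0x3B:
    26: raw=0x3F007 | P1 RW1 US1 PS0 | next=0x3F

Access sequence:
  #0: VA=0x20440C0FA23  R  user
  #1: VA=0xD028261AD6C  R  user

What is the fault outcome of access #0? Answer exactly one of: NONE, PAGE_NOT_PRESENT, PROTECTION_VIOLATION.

Walk each access:
#0 VA=0x20440C0FA23 (r,user):
  [0] read 0x29 idx=4: raw=0x2D007 flags P=1 W=1 U=1 S=0
  [1] read 0x2D idx=17: raw=0x31007 flags P=1 W=1 U=1 S=0
  [2] read 0x31 idx=6: raw=0x33007 flags P=1 W=1 U=1 S=0
  [3] read 0x33 idx=15: raw=0x35007 flags P=1 W=1 U=1 S=0
  → PA=0x35A23  (4 entries read)
#1 VA=0xD028261AD6C (r,user):
  [0] read 0x29 idx=26: raw=0x36007 flags P=1 W=1 U=1 S=0
  [1] read 0x36 idx=10: raw=0x3A007 flags P=1 W=1 U=1 S=0
  [2] read 0x3A idx=19: raw=0x3B007 flags P=1 W=1 U=1 S=0
  [3] read 0x3B idx=26: raw=0x3F007 flags P=1 W=1 U=1 S=0
  → PA=0x3FD6C  (4 entries read)

Access #0 fault: NONE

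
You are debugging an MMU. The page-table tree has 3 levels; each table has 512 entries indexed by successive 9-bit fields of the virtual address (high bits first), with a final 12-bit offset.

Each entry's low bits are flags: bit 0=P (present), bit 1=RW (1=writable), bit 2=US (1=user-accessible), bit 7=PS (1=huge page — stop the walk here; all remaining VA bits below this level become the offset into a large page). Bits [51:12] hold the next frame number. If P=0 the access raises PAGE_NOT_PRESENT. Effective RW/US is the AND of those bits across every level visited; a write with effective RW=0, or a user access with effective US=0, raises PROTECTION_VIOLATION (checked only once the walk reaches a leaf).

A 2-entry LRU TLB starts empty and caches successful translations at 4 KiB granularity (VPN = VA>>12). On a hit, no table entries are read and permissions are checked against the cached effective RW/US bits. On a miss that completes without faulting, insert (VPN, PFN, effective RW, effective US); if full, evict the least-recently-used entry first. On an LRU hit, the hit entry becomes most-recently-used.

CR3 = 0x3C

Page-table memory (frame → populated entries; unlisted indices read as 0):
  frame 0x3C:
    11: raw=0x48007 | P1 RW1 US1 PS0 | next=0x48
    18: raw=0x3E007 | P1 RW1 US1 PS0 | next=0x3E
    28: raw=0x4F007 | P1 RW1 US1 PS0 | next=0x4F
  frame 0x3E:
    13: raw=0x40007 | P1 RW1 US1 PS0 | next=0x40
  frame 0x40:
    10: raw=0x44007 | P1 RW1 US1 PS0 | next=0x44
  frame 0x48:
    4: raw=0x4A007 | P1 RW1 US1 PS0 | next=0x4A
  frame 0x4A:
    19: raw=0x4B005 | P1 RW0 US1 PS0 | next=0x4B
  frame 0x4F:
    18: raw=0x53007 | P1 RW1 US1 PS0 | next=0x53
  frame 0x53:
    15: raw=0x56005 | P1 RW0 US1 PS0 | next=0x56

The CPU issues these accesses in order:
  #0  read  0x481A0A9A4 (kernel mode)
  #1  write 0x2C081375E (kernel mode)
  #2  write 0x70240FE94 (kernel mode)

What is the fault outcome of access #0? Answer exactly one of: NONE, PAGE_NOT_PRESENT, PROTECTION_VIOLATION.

Per-access translation:
#0 VA=0x481A0A9A4 (r,kernel):
  L0: frame=0x3C idx=18 entry=0x3E007 [P=1 RW=1 US=1 PS=0]
  L1: frame=0x3E idx=13 entry=0x40007 [P=1 RW=1 US=1 PS=0]
  L2: frame=0x40 idx=10 entry=0x44007 [P=1 RW=1 US=1 PS=0]
  → PA=0x449A4  (3 entries read)
#1 VA=0x2C081375E (w,kernel):
  L0: frame=0x3C idx=11 entry=0x48007 [P=1 RW=1 US=1 PS=0]
  L1: frame=0x48 idx=4 entry=0x4A007 [P=1 RW=1 US=1 PS=0]
  L2: frame=0x4A idx=19 entry=0x4B005 [P=1 RW=0 US=1 PS=0]
  ⇒ fault: PROTECTION_VIOLATION  — 3 lookups
#2 VA=0x70240FE94 (w,kernel):
  L0: frame=0x3C idx=28 entry=0x4F007 [P=1 RW=1 US=1 PS=0]
  L1: frame=0x4F idx=18 entry=0x53007 [P=1 RW=1 US=1 PS=0]
  L2: frame=0x53 idx=15 entry=0x56005 [P=1 RW=0 US=1 PS=0]
  ⇒ fault: PROTECTION_VIOLATION  — 3 lookups

Access #0 fault: NONE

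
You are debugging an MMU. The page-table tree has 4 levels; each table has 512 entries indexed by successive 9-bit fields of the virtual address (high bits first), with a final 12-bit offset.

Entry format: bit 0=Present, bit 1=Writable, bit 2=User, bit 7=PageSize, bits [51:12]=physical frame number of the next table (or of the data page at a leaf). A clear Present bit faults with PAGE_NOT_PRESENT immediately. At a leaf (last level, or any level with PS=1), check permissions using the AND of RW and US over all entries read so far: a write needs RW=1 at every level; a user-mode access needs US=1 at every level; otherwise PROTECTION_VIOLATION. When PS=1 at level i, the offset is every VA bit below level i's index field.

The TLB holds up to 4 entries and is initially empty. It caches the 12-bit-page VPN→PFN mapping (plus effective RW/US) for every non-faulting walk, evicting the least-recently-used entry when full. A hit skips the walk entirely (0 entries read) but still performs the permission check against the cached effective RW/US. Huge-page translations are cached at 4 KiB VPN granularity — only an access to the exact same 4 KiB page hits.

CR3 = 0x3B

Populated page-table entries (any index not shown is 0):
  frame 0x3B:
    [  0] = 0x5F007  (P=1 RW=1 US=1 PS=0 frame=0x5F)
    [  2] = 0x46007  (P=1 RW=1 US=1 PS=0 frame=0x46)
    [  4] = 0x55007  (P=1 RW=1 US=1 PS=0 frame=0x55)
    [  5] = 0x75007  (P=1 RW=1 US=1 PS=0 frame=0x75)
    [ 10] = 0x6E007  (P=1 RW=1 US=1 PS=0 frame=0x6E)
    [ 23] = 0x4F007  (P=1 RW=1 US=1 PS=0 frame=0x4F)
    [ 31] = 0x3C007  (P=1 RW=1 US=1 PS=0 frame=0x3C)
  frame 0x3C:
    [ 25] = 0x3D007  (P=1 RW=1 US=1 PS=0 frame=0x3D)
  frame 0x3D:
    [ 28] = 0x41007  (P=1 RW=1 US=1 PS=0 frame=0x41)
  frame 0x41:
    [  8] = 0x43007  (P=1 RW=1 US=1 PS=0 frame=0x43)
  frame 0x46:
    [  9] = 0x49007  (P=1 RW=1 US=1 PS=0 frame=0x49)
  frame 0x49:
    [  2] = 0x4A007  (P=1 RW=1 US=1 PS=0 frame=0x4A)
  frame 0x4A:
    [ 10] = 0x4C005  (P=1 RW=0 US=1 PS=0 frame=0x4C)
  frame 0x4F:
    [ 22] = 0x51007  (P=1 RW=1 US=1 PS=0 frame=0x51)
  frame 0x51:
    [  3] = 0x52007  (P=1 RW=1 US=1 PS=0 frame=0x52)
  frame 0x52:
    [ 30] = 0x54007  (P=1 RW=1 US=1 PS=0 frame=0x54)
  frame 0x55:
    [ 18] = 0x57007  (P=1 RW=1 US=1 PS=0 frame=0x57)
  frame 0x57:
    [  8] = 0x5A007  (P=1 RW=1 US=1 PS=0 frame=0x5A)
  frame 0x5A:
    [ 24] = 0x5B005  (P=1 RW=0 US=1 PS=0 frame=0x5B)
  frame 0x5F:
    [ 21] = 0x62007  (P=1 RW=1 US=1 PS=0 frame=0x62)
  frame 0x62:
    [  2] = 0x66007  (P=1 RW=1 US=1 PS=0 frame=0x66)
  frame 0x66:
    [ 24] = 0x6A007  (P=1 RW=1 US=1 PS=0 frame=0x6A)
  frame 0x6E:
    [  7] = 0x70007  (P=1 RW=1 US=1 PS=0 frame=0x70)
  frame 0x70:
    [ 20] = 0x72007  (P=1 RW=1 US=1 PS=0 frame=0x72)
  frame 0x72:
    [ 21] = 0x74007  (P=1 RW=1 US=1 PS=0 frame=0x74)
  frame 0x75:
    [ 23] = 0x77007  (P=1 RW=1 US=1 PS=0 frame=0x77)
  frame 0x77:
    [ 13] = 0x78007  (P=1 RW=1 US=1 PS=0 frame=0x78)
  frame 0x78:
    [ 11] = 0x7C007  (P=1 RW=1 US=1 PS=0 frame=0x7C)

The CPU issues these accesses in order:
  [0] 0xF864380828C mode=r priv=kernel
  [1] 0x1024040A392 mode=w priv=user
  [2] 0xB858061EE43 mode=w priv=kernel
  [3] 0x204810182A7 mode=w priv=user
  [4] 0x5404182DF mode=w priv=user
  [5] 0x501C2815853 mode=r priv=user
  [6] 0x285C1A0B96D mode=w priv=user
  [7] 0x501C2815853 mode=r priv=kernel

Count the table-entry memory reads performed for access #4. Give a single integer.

Trace:
#0 VA=0xF864380828C (r,kernel):
  [0] read 0x3B idx=31: raw=0x3C007 flags P=1 W=1 U=1 S=0
  [1] read 0x3C idx=25: raw=0x3D007 flags P=1 W=1 U=1 S=0
  [2] read 0x3D idx=28: raw=0x41007 flags P=1 W=1 U=1 S=0
  [3] read 0x41 idx=8: raw=0x43007 flags P=1 W=1 U=1 S=0
  → PA=0x4328C  (4 entries read)
#1 VA=0x1024040A392 (w,user):
  [0] read 0x3B idx=2: raw=0x46007 flags P=1 W=1 U=1 S=0
  [1] read 0x46 idx=9: raw=0x49007 flags P=1 W=1 U=1 S=0
  [2] read 0x49 idx=2: raw=0x4A007 flags P=1 W=1 U=1 S=0
  [3] read 0x4A idx=10: raw=0x4C005 flags P=1 W=0 U=1 S=0
  → PROTECTION_VIOLATION  (4 entries read)
#2 VA=0xB858061EE43 (w,kernel):
  [0] read 0x3B idx=23: raw=0x4F007 flags P=1 W=1 U=1 S=0
  [1] read 0x4F idx=22: raw=0x51007 flags P=1 W=1 U=1 S=0
  [2] read 0x51 idx=3: raw=0x52007 flags P=1 W=1 U=1 S=0
  [3] read 0x52 idx=30: raw=0x54007 flags P=1 W=1 U=1 S=0
  → PA=0x54E43  (4 entries read)
#3 VA=0x204810182A7 (w,user):
  [0] read 0x3B idx=4: raw=0x55007 flags P=1 W=1 U=1 S=0
  [1] read 0x55 idx=18: raw=0x57007 flags P=1 W=1 U=1 S=0
  [2] read 0x57 idx=8: raw=0x5A007 flags P=1 W=1 U=1 S=0
  [3] read 0x5A idx=24: raw=0x5B005 flags P=1 W=0 U=1 S=0
  → PROTECTION_VIOLATION  (4 entries read)
#4 VA=0x5404182DF (w,user):
  [0] read 0x3B idx=0: raw=0x5F007 flags P=1 W=1 U=1 S=0
  [1] read 0x5F idx=21: raw=0x62007 flags P=1 W=1 U=1 S=0
  [2] read 0x62 idx=2: raw=0x66007 flags P=1 W=1 U=1 S=0
  [3] read 0x66 idx=24: raw=0x6A007 flags P=1 W=1 U=1 S=0
  → PA=0x6A2DF  (4 entries read)
#5 VA=0x501C2815853 (r,user):
  [0] read 0x3B idx=10: raw=0x6E007 flags P=1 W=1 U=1 S=0
  [1] read 0x6E idx=7: raw=0x70007 flags P=1 W=1 U=1 S=0
  [2] read 0x70 idx=20: raw=0x72007 flags P=1 W=1 U=1 S=0
  [3] read 0x72 idx=21: raw=0x74007 flags P=1 W=1 U=1 S=0
  → PA=0x74853  (4 entries read)
#6 VA=0x285C1A0B96D (w,user):
  [0] read 0x3B idx=5: raw=0x75007 flags P=1 W=1 U=1 S=0
  [1] read 0x75 idx=23: raw=0x77007 flags P=1 W=1 U=1 S=0
  [2] read 0x77 idx=13: raw=0x78007 flags P=1 W=1 U=1 S=0
  [3] read 0x78 idx=11: raw=0x7C007 flags P=1 W=1 U=1 S=0
  → PA=0x7C96D  (4 entries read)
#7 VA=0x501C2815853 (r,kernel):
  TLB hit vpn=0x501C2815 → PA=0x74853

Entries read for #4: 4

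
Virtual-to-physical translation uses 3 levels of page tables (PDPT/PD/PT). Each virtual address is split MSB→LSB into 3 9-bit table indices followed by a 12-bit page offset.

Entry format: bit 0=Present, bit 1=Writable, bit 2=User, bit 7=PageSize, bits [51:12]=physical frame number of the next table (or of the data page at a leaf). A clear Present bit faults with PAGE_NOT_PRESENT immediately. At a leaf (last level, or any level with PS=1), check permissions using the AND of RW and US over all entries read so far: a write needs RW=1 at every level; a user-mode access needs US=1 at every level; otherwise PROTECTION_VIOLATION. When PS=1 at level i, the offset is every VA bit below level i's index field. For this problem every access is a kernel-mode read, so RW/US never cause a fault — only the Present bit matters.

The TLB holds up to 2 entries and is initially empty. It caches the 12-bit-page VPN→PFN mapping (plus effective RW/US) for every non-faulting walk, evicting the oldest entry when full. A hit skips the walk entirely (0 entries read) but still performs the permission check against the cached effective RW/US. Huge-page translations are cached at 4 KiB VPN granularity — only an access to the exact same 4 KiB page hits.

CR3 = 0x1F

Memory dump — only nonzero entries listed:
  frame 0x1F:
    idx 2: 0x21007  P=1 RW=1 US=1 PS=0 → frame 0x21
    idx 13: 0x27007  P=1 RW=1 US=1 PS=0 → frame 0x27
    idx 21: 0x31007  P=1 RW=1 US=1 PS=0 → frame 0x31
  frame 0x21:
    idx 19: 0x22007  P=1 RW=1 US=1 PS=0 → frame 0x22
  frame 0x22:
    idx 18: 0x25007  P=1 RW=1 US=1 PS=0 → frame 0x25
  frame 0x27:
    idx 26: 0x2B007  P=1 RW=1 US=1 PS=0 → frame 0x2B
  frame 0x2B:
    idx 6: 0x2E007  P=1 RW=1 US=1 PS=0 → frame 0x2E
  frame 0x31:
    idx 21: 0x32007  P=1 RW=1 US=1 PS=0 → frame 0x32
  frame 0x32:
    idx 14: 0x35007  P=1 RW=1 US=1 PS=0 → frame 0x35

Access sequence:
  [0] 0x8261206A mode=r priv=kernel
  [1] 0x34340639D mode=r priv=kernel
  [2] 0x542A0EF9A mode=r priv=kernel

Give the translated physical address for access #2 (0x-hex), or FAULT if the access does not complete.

Per-access translation:
#0 VA=0x8261206A (r,kernel):
  lvl0: tbl 0x1F, slot 2 ⇒ 0x21007 (P1/RW1/US1/PS0)
  lvl1: tbl 0x21, slot 19 ⇒ 0x22007 (P1/RW1/US1/PS0)
  lvl2: tbl 0x22, slot 18 ⇒ 0x25007 (P1/RW1/US1/PS0)
  → PA=0x2506A  (3 entries read)
#1 VA=0x34340639D (r,kernel):
  lvl0: tbl 0x1F, slot 13 ⇒ 0x27007 (P1/RW1/US1/PS0)
  lvl1: tbl 0x27, slot 26 ⇒ 0x2B007 (P1/RW1/US1/PS0)
  lvl2: tbl 0x2B, slot 6 ⇒ 0x2E007 (P1/RW1/US1/PS0)
  → PA=0x2E39D  (3 entries read)
#2 VA=0x542A0EF9A (r,kernel):
  lvl0: tbl 0x1F, slot 21 ⇒ 0x31007 (P1/RW1/US1/PS0)
  lvl1: tbl 0x31, slot 21 ⇒ 0x32007 (P1/RW1/US1/PS0)
  lvl2: tbl 0x32, slot 14 ⇒ 0x35007 (P1/RW1/US1/PS0)
  → PA=0x35F9A  (3 entries read)

Access #2 PA: 0x35F9A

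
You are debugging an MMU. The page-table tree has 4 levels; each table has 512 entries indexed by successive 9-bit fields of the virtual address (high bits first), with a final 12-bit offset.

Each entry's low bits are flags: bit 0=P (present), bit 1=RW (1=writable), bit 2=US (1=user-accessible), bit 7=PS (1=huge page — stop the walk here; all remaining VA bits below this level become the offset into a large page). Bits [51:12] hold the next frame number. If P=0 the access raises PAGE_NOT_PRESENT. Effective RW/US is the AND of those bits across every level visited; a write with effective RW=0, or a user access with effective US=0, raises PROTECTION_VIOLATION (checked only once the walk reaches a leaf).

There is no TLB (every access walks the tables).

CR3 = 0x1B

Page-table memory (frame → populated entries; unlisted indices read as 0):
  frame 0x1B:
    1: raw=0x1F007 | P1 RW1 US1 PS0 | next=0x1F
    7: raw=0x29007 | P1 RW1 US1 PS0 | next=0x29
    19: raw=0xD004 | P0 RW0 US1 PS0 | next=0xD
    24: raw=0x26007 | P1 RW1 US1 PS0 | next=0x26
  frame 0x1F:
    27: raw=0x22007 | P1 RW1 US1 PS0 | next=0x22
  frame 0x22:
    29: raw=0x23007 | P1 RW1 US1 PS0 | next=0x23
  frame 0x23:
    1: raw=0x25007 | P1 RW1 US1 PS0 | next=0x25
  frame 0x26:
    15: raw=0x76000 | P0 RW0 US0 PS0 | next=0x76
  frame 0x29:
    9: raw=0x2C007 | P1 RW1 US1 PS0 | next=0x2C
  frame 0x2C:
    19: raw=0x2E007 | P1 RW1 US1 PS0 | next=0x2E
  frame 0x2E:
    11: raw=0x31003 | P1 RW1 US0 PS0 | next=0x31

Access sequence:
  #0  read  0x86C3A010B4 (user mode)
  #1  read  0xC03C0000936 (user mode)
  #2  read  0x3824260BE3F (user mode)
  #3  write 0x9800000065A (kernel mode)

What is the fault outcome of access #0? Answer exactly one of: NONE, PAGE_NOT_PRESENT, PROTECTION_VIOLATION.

Walk each access:
#0 VA=0x86C3A010B4 (r,user):
  [0] read 0x1B idx=1: raw=0x1F007 flags P=1 W=1 U=1 S=0
  [1] read 0x1F idx=27: raw=0x22007 flags P=1 W=1 U=1 S=0
  [2] read 0x22 idx=29: raw=0x23007 flags P=1 W=1 U=1 S=0
  [3] read 0x23 idx=1: raw=0x25007 flags P=1 W=1 U=1 S=0
  ⇒ phys 0x250B4  [4 reads]
#1 VA=0xC03C0000936 (r,user):
  [0] read 0x1B idx=24: raw=0x26007 flags P=1 W=1 U=1 S=0
  [1] read 0x26 idx=15: raw=0x76000 flags P=0 W=0 U=0 S=0
  ⇒ fault: PAGE_NOT_PRESENT  — 2 lookups
#2 VA=0x3824260BE3F (r,user):
  [0] read 0x1B idx=7: raw=0x29007 flags P=1 W=1 U=1 S=0
  [1] read 0x29 idx=9: raw=0x2C007 flags P=1 W=1 U=1 S=0
  [2] read 0x2C idx=19: raw=0x2E007 flags P=1 W=1 U=1 S=0
  [3] read 0x2E idx=11: raw=0x31003 flags P=1 W=1 U=0 S=0
  ⇒ fault: PROTECTION_VIOLATION  — 4 lookups
#3 VA=0x9800000065A (w,kernel):
  [0] read 0x1B idx=19: raw=0xD004 flags P=0 W=0 U=1 S=0
  ⇒ fault: PAGE_NOT_PRESENT  — 1 lookups

Access #0 fault: NONE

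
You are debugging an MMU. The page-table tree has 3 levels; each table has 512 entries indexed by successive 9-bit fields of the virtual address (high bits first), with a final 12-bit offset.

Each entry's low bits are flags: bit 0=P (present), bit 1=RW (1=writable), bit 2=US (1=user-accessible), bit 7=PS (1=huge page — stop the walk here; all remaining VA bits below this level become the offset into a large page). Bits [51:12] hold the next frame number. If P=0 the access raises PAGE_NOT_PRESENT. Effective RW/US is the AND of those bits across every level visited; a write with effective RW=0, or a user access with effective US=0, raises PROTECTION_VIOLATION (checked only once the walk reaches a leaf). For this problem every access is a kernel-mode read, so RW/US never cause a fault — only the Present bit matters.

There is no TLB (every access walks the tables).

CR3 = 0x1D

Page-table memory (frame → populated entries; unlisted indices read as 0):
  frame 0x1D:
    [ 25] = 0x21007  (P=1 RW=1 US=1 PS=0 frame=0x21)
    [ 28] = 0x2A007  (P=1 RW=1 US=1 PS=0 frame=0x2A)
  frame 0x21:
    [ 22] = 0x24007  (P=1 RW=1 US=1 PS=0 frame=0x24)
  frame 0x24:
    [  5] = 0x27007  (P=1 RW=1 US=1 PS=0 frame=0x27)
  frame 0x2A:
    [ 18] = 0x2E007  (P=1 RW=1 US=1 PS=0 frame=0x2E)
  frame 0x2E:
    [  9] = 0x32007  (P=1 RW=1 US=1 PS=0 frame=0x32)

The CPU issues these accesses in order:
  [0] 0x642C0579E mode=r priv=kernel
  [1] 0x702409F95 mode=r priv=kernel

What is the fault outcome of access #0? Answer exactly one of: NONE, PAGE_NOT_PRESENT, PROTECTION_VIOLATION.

Per-access translation:
#0 VA=0x642C0579E (r,kernel):
  lvl0: tbl 0x1D, slot 25 ⇒ 0x21007 (P1/RW1/US1/PS0)
  lvl1: tbl 0x21, slot 22 ⇒ 0x24007 (P1/RW1/US1/PS0)
  lvl2: tbl 0x24, slot 5 ⇒ 0x27007 (P1/RW1/US1/PS0)
  → PA=0x2779E  (3 entries read)
#1 VA=0x702409F95 (r,kernel):
  lvl0: tbl 0x1D, slot 28 ⇒ 0x2A007 (P1/RW1/US1/PS0)
  lvl1: tbl 0x2A, slot 18 ⇒ 0x2E007 (P1/RW1/US1/PS0)
  lvl2: tbl 0x2E, slot 9 ⇒ 0x32007 (P1/RW1/US1/PS0)
  → PA=0x32F95  (3 entries read)

Access #0 fault: NONE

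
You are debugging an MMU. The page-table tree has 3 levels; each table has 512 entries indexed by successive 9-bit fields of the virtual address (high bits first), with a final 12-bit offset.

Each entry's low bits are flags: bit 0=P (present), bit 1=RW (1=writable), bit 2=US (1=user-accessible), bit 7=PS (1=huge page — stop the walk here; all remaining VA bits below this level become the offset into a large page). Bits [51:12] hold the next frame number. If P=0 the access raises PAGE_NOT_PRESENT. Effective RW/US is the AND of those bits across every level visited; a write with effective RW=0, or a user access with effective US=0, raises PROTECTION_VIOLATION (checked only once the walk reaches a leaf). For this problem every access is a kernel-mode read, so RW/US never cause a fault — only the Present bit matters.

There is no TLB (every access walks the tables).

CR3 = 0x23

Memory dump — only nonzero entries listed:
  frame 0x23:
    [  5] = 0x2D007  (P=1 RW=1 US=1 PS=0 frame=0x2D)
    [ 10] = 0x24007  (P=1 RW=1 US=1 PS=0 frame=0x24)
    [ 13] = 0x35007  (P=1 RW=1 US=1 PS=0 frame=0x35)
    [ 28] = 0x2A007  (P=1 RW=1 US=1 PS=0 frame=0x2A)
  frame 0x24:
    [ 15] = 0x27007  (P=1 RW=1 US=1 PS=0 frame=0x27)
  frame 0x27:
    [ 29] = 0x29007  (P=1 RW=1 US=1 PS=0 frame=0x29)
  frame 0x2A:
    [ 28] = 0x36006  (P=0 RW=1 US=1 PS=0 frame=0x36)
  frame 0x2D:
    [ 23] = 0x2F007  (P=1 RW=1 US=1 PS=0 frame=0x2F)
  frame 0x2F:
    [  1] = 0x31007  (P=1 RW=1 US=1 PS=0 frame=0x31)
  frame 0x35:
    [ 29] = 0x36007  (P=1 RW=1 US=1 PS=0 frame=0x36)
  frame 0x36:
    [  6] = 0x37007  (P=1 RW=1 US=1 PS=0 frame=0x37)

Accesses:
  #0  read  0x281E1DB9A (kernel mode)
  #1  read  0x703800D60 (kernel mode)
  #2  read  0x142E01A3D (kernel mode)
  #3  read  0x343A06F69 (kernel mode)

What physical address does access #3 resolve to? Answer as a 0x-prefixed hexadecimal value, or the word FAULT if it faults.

Per-access translation:
#0 VA=0x281E1DB9A (r,kernel):
  L0: frame=0x23 idx=10 entry=0x24007 [P=1 RW=1 US=1 PS=0]
  L1: frame=0x24 idx=15 entry=0x27007 [P=1 RW=1 US=1 PS=0]
  L2: frame=0x27 idx=29 entry=0x29007 [P=1 RW=1 US=1 PS=0]
  → PA=0x29B9A  (3 entries read)
#1 VA=0x703800D60 (r,kernel):
  L0: frame=0x23 idx=28 entry=0x2A007 [P=1 RW=1 US=1 PS=0]
  L1: frame=0x2A idx=28 entry=0x36006 [P=0 RW=1 US=1 PS=0]
  → PAGE_NOT_PRESENT  (2 entries read)
#2 VA=0x142E01A3D (r,kernel):
  L0: frame=0x23 idx=5 entry=0x2D007 [P=1 RW=1 US=1 PS=0]
  L1: frame=0x2D idx=23 entry=0x2F007 [P=1 RW=1 US=1 PS=0]
  L2: frame=0x2F idx=1 entry=0x31007 [P=1 RW=1 US=1 PS=0]
  → PA=0x31A3D  (3 entries read)
#3 VA=0x343A06F69 (r,kernel):
  L0: frame=0x23 idx=13 entry=0x35007 [P=1 RW=1 US=1 PS=0]
  L1: frame=0x35 idx=29 entry=0x36007 [P=1 RW=1 US=1 PS=0]
  L2: frame=0x36 idx=6 entry=0x37007 [P=1 RW=1 US=1 PS=0]
  → PA=0x37F69  (3 entries read)

Access #3 PA: 0x37F69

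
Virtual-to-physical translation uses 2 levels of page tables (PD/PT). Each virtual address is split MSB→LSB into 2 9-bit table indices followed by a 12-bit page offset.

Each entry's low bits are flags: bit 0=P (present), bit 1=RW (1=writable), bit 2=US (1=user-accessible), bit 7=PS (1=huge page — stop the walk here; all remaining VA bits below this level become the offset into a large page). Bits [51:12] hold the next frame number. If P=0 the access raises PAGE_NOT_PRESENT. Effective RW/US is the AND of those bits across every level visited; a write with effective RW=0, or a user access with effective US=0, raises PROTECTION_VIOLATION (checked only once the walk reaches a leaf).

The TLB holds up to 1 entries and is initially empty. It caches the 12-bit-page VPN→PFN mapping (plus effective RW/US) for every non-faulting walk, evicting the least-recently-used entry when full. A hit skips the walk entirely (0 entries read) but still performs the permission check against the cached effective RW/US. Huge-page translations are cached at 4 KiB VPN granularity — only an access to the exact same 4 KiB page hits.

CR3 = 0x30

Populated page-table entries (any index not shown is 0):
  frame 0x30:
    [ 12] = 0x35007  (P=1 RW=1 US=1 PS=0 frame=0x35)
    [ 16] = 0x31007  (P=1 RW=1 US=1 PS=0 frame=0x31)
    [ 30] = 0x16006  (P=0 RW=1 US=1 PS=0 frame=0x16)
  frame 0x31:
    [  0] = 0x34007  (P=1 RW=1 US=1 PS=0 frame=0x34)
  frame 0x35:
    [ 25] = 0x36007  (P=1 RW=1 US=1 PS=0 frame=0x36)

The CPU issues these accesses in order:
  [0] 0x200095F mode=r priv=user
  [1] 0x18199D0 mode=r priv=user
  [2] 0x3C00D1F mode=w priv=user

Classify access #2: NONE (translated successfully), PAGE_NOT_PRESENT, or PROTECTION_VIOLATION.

Walk each access:
#0 VA=0x200095F (r,user):
  L0: frame=0x30 idx=16 entry=0x31007 [P=1 RW=1 US=1 PS=0]
  L1: frame=0x31 idx=0 entry=0x34007 [P=1 RW=1 US=1 PS=0]
  ✓ 0x3495F  — 2 lookups
#1 VA=0x18199D0 (r,user):
  L0: frame=0x30 idx=12 entry=0x35007 [P=1 RW=1 US=1 PS=0]
  L1: frame=0x35 idx=25 entry=0x36007 [P=1 RW=1 US=1 PS=0]
  ✓ 0x369D0  — 2 lookups
#2 VA=0x3C00D1F (w,user):
  L0: frame=0x30 idx=30 entry=0x16006 [P=0 RW=1 US=1 PS=0]
  → PAGE_NOT_PRESENT  (1 entries read)

Access #2 fault: PAGE_NOT_PRESENT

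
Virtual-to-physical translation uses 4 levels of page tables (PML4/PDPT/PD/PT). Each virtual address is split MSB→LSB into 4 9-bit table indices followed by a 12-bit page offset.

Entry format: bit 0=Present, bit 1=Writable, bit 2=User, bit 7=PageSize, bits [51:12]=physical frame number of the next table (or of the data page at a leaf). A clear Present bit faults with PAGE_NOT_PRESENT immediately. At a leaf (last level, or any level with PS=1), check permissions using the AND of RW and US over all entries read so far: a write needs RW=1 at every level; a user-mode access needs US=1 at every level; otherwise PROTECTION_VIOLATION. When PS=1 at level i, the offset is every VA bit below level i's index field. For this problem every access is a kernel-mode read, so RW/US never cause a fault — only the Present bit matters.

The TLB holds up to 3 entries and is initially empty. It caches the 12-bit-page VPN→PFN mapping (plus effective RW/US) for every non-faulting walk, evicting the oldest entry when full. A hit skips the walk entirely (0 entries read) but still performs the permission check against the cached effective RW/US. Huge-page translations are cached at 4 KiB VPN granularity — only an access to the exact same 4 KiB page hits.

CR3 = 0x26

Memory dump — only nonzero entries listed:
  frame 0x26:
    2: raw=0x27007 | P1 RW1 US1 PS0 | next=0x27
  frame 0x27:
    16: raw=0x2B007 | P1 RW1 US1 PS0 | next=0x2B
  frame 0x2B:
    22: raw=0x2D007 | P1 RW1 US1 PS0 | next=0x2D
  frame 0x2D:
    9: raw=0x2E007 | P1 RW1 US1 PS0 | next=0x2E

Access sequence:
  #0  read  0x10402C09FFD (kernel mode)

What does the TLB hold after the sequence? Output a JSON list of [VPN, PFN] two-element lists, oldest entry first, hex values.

Walk each access:
#0 VA=0x10402C09FFD (r,kernel):
  [0] read 0x26 idx=2: raw=0x27007 flags P=1 W=1 U=1 S=0
  [1] read 0x27 idx=16: raw=0x2B007 flags P=1 W=1 U=1 S=0
  [2] read 0x2B idx=22: raw=0x2D007 flags P=1 W=1 U=1 S=0
  [3] read 0x2D idx=9: raw=0x2E007 flags P=1 W=1 U=1 S=0
  ⇒ phys 0x2EFFD  [4 reads]

TLB: [["0x10402C09", "0x2E"]]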